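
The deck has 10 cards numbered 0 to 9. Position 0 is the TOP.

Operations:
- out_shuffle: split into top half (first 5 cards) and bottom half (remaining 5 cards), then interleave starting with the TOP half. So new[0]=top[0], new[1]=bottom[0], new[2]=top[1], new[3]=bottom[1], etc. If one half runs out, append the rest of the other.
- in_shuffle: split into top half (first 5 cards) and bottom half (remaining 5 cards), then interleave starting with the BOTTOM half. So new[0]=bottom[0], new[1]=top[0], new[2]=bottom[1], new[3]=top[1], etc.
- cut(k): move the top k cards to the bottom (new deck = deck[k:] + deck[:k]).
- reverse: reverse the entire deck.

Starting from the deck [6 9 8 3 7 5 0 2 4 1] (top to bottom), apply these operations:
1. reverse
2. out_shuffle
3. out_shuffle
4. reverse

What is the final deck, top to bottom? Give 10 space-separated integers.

After op 1 (reverse): [1 4 2 0 5 7 3 8 9 6]
After op 2 (out_shuffle): [1 7 4 3 2 8 0 9 5 6]
After op 3 (out_shuffle): [1 8 7 0 4 9 3 5 2 6]
After op 4 (reverse): [6 2 5 3 9 4 0 7 8 1]

Answer: 6 2 5 3 9 4 0 7 8 1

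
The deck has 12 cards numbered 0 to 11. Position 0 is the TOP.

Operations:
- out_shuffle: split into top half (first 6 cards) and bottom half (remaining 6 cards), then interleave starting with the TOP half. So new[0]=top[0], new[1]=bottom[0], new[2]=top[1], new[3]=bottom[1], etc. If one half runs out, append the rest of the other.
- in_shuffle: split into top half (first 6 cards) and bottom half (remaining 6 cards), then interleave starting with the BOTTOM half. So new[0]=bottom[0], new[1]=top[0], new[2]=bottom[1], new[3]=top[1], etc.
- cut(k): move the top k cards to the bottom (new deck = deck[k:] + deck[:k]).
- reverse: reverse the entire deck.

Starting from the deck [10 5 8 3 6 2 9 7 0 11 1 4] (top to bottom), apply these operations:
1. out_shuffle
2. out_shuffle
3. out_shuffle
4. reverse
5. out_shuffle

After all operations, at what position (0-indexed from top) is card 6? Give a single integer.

Answer: 2

Derivation:
After op 1 (out_shuffle): [10 9 5 7 8 0 3 11 6 1 2 4]
After op 2 (out_shuffle): [10 3 9 11 5 6 7 1 8 2 0 4]
After op 3 (out_shuffle): [10 7 3 1 9 8 11 2 5 0 6 4]
After op 4 (reverse): [4 6 0 5 2 11 8 9 1 3 7 10]
After op 5 (out_shuffle): [4 8 6 9 0 1 5 3 2 7 11 10]
Card 6 is at position 2.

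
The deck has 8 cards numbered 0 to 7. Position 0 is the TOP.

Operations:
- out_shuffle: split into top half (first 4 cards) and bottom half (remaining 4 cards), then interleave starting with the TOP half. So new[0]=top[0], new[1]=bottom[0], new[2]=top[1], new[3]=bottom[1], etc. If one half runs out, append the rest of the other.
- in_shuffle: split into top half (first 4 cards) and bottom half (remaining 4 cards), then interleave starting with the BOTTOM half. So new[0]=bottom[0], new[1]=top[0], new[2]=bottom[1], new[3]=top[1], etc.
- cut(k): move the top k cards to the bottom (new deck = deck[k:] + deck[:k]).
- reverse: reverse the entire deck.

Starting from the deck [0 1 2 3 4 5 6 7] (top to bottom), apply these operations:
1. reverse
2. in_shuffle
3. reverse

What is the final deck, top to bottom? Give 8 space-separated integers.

Answer: 4 0 5 1 6 2 7 3

Derivation:
After op 1 (reverse): [7 6 5 4 3 2 1 0]
After op 2 (in_shuffle): [3 7 2 6 1 5 0 4]
After op 3 (reverse): [4 0 5 1 6 2 7 3]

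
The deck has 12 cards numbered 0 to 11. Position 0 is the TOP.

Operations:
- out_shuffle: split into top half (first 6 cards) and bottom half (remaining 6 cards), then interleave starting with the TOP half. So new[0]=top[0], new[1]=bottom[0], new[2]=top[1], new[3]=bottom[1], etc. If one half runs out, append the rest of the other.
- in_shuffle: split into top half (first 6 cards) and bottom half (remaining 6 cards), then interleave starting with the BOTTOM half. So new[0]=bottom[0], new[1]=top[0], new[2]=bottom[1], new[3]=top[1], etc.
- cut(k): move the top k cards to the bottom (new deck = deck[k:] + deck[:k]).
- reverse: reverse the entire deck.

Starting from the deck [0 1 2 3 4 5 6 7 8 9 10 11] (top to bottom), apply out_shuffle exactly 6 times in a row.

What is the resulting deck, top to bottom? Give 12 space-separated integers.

Answer: 0 5 10 4 9 3 8 2 7 1 6 11

Derivation:
After op 1 (out_shuffle): [0 6 1 7 2 8 3 9 4 10 5 11]
After op 2 (out_shuffle): [0 3 6 9 1 4 7 10 2 5 8 11]
After op 3 (out_shuffle): [0 7 3 10 6 2 9 5 1 8 4 11]
After op 4 (out_shuffle): [0 9 7 5 3 1 10 8 6 4 2 11]
After op 5 (out_shuffle): [0 10 9 8 7 6 5 4 3 2 1 11]
After op 6 (out_shuffle): [0 5 10 4 9 3 8 2 7 1 6 11]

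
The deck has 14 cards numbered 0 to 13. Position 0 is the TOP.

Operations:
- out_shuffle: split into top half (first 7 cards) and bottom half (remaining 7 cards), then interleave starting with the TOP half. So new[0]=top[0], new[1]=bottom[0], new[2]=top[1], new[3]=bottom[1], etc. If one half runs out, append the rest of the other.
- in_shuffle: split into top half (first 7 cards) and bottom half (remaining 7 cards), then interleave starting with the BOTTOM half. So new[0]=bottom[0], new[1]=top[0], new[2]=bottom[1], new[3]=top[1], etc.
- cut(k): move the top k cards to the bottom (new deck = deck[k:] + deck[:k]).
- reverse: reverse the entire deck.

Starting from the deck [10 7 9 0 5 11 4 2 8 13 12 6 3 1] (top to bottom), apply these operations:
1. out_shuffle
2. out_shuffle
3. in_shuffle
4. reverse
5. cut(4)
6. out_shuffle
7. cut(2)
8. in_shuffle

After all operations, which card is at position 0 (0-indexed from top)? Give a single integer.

After op 1 (out_shuffle): [10 2 7 8 9 13 0 12 5 6 11 3 4 1]
After op 2 (out_shuffle): [10 12 2 5 7 6 8 11 9 3 13 4 0 1]
After op 3 (in_shuffle): [11 10 9 12 3 2 13 5 4 7 0 6 1 8]
After op 4 (reverse): [8 1 6 0 7 4 5 13 2 3 12 9 10 11]
After op 5 (cut(4)): [7 4 5 13 2 3 12 9 10 11 8 1 6 0]
After op 6 (out_shuffle): [7 9 4 10 5 11 13 8 2 1 3 6 12 0]
After op 7 (cut(2)): [4 10 5 11 13 8 2 1 3 6 12 0 7 9]
After op 8 (in_shuffle): [1 4 3 10 6 5 12 11 0 13 7 8 9 2]
Position 0: card 1.

Answer: 1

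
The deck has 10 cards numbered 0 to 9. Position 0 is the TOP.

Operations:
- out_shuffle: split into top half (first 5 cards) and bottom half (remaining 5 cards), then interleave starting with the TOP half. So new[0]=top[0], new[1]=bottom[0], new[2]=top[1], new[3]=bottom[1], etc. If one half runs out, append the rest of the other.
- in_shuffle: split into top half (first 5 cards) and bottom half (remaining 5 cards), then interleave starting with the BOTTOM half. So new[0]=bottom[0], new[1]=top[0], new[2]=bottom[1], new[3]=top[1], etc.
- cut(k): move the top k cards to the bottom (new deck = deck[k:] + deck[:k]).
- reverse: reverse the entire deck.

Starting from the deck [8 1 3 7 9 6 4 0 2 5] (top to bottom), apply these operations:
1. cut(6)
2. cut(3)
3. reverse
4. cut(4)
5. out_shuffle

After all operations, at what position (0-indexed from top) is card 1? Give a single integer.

Answer: 6

Derivation:
After op 1 (cut(6)): [4 0 2 5 8 1 3 7 9 6]
After op 2 (cut(3)): [5 8 1 3 7 9 6 4 0 2]
After op 3 (reverse): [2 0 4 6 9 7 3 1 8 5]
After op 4 (cut(4)): [9 7 3 1 8 5 2 0 4 6]
After op 5 (out_shuffle): [9 5 7 2 3 0 1 4 8 6]
Card 1 is at position 6.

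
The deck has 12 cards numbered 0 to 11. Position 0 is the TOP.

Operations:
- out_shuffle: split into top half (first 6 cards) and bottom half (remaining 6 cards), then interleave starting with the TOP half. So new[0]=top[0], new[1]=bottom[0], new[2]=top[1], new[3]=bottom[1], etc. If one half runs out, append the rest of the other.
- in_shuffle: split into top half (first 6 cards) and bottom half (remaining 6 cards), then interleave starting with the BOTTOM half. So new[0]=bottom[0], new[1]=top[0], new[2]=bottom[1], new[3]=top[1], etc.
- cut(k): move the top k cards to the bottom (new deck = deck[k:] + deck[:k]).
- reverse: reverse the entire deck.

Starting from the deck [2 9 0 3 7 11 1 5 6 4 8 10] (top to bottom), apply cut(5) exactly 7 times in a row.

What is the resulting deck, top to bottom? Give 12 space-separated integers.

After op 1 (cut(5)): [11 1 5 6 4 8 10 2 9 0 3 7]
After op 2 (cut(5)): [8 10 2 9 0 3 7 11 1 5 6 4]
After op 3 (cut(5)): [3 7 11 1 5 6 4 8 10 2 9 0]
After op 4 (cut(5)): [6 4 8 10 2 9 0 3 7 11 1 5]
After op 5 (cut(5)): [9 0 3 7 11 1 5 6 4 8 10 2]
After op 6 (cut(5)): [1 5 6 4 8 10 2 9 0 3 7 11]
After op 7 (cut(5)): [10 2 9 0 3 7 11 1 5 6 4 8]

Answer: 10 2 9 0 3 7 11 1 5 6 4 8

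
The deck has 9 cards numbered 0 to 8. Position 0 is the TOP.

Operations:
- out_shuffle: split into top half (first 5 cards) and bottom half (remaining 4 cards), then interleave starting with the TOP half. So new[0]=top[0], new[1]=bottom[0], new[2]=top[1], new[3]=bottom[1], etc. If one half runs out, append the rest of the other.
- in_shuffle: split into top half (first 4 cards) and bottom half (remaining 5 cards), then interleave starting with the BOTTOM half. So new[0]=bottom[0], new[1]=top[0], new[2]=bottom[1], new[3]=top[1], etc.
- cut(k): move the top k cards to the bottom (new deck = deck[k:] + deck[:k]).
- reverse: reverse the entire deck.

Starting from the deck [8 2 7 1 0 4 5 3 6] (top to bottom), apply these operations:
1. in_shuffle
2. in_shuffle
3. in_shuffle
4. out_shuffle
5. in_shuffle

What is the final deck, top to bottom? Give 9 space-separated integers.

After op 1 (in_shuffle): [0 8 4 2 5 7 3 1 6]
After op 2 (in_shuffle): [5 0 7 8 3 4 1 2 6]
After op 3 (in_shuffle): [3 5 4 0 1 7 2 8 6]
After op 4 (out_shuffle): [3 7 5 2 4 8 0 6 1]
After op 5 (in_shuffle): [4 3 8 7 0 5 6 2 1]

Answer: 4 3 8 7 0 5 6 2 1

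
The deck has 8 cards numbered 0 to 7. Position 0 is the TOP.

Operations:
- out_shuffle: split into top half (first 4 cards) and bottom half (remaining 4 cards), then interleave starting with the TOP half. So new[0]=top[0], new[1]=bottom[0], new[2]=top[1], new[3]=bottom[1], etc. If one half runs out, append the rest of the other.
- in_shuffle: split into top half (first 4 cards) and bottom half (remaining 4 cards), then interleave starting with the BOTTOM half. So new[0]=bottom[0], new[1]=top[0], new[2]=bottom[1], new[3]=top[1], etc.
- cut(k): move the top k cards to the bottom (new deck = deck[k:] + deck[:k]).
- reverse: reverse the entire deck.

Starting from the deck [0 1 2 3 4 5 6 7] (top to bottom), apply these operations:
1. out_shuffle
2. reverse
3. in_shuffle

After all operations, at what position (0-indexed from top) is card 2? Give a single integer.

Answer: 7

Derivation:
After op 1 (out_shuffle): [0 4 1 5 2 6 3 7]
After op 2 (reverse): [7 3 6 2 5 1 4 0]
After op 3 (in_shuffle): [5 7 1 3 4 6 0 2]
Card 2 is at position 7.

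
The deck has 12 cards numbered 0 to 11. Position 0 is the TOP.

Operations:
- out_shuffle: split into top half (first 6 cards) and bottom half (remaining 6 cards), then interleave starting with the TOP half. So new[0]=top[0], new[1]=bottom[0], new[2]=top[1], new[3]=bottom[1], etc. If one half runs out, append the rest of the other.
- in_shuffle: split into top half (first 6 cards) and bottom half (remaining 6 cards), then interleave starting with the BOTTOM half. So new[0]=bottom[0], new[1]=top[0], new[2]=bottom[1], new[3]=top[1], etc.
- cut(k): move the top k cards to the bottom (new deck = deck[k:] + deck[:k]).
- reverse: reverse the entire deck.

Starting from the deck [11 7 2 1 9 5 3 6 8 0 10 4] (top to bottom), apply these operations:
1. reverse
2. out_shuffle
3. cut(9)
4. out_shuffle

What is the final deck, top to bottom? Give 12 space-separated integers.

After op 1 (reverse): [4 10 0 8 6 3 5 9 1 2 7 11]
After op 2 (out_shuffle): [4 5 10 9 0 1 8 2 6 7 3 11]
After op 3 (cut(9)): [7 3 11 4 5 10 9 0 1 8 2 6]
After op 4 (out_shuffle): [7 9 3 0 11 1 4 8 5 2 10 6]

Answer: 7 9 3 0 11 1 4 8 5 2 10 6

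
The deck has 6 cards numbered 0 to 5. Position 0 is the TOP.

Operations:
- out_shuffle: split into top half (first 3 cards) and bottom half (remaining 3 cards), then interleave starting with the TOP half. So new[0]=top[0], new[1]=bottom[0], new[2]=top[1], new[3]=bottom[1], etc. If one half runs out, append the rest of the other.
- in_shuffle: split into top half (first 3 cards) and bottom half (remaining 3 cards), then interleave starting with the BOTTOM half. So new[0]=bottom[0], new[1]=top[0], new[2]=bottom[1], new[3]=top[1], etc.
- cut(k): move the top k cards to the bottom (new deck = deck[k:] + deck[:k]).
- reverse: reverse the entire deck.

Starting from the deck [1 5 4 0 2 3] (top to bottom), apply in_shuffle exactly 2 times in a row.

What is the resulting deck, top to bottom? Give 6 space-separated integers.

Answer: 5 0 3 1 4 2

Derivation:
After op 1 (in_shuffle): [0 1 2 5 3 4]
After op 2 (in_shuffle): [5 0 3 1 4 2]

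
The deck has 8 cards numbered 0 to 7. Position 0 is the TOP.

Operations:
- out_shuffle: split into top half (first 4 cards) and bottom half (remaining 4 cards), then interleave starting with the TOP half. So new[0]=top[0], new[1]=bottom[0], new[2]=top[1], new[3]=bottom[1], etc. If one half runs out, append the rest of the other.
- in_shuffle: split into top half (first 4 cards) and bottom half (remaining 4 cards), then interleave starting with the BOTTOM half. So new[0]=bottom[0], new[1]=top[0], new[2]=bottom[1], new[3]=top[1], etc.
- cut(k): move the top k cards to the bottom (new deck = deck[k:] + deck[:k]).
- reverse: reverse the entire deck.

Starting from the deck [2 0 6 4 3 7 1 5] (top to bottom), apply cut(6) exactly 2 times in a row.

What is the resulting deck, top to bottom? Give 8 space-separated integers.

Answer: 3 7 1 5 2 0 6 4

Derivation:
After op 1 (cut(6)): [1 5 2 0 6 4 3 7]
After op 2 (cut(6)): [3 7 1 5 2 0 6 4]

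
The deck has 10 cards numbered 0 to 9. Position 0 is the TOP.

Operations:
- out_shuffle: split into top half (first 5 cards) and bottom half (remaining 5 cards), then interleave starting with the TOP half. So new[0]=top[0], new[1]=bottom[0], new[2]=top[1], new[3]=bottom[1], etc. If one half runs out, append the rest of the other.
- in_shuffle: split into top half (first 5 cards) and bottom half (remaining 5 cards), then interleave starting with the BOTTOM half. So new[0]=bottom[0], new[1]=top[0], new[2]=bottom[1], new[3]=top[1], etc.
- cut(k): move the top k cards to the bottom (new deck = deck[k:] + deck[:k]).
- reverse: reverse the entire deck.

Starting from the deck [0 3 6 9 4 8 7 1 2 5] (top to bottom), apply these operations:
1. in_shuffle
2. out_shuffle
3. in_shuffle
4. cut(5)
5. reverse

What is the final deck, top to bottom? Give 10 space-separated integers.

After op 1 (in_shuffle): [8 0 7 3 1 6 2 9 5 4]
After op 2 (out_shuffle): [8 6 0 2 7 9 3 5 1 4]
After op 3 (in_shuffle): [9 8 3 6 5 0 1 2 4 7]
After op 4 (cut(5)): [0 1 2 4 7 9 8 3 6 5]
After op 5 (reverse): [5 6 3 8 9 7 4 2 1 0]

Answer: 5 6 3 8 9 7 4 2 1 0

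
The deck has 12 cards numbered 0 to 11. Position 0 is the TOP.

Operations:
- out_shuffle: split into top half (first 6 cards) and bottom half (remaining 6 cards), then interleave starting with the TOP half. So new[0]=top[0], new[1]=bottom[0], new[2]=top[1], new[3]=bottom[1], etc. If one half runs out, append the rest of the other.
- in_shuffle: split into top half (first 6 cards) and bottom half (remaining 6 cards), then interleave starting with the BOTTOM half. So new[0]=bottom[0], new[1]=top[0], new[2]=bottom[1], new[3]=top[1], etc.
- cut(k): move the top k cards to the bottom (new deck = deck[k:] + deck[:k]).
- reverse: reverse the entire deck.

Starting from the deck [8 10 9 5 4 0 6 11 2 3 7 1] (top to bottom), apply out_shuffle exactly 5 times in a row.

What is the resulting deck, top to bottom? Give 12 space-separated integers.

After op 1 (out_shuffle): [8 6 10 11 9 2 5 3 4 7 0 1]
After op 2 (out_shuffle): [8 5 6 3 10 4 11 7 9 0 2 1]
After op 3 (out_shuffle): [8 11 5 7 6 9 3 0 10 2 4 1]
After op 4 (out_shuffle): [8 3 11 0 5 10 7 2 6 4 9 1]
After op 5 (out_shuffle): [8 7 3 2 11 6 0 4 5 9 10 1]

Answer: 8 7 3 2 11 6 0 4 5 9 10 1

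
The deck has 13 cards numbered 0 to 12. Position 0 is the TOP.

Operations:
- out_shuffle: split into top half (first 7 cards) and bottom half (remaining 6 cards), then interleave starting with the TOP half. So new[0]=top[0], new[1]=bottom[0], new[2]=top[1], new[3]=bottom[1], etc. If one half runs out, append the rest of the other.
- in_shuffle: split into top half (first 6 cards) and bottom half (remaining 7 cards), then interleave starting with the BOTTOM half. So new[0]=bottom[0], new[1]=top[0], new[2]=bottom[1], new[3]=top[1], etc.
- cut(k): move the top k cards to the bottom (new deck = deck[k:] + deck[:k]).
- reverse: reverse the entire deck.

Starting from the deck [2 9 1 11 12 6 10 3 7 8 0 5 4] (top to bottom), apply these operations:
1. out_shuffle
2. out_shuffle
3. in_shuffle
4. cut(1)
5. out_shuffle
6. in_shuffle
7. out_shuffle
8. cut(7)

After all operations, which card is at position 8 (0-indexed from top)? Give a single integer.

After op 1 (out_shuffle): [2 3 9 7 1 8 11 0 12 5 6 4 10]
After op 2 (out_shuffle): [2 0 3 12 9 5 7 6 1 4 8 10 11]
After op 3 (in_shuffle): [7 2 6 0 1 3 4 12 8 9 10 5 11]
After op 4 (cut(1)): [2 6 0 1 3 4 12 8 9 10 5 11 7]
After op 5 (out_shuffle): [2 8 6 9 0 10 1 5 3 11 4 7 12]
After op 6 (in_shuffle): [1 2 5 8 3 6 11 9 4 0 7 10 12]
After op 7 (out_shuffle): [1 9 2 4 5 0 8 7 3 10 6 12 11]
After op 8 (cut(7)): [7 3 10 6 12 11 1 9 2 4 5 0 8]
Position 8: card 2.

Answer: 2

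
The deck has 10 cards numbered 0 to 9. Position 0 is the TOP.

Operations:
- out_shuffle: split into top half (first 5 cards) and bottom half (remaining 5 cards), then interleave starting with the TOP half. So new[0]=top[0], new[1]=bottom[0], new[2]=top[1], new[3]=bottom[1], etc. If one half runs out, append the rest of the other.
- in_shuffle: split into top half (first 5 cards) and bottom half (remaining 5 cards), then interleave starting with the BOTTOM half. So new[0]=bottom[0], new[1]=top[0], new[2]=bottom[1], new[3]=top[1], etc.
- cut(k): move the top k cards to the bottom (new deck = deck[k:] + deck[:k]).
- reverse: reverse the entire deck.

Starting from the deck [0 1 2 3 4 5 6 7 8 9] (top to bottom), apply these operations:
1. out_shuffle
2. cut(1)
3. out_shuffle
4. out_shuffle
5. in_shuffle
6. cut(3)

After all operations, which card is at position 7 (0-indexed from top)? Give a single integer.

After op 1 (out_shuffle): [0 5 1 6 2 7 3 8 4 9]
After op 2 (cut(1)): [5 1 6 2 7 3 8 4 9 0]
After op 3 (out_shuffle): [5 3 1 8 6 4 2 9 7 0]
After op 4 (out_shuffle): [5 4 3 2 1 9 8 7 6 0]
After op 5 (in_shuffle): [9 5 8 4 7 3 6 2 0 1]
After op 6 (cut(3)): [4 7 3 6 2 0 1 9 5 8]
Position 7: card 9.

Answer: 9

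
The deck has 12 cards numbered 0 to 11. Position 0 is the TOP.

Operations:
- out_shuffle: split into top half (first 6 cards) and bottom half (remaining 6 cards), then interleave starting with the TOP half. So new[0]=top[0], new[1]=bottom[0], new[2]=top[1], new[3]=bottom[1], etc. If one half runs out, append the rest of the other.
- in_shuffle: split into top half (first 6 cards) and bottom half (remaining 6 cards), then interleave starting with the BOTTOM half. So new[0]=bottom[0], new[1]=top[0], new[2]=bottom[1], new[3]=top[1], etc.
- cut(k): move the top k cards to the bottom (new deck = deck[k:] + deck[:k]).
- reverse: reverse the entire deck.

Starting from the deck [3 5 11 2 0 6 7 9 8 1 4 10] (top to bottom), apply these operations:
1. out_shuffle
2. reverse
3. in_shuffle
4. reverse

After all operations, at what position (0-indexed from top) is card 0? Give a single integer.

Answer: 4

Derivation:
After op 1 (out_shuffle): [3 7 5 9 11 8 2 1 0 4 6 10]
After op 2 (reverse): [10 6 4 0 1 2 8 11 9 5 7 3]
After op 3 (in_shuffle): [8 10 11 6 9 4 5 0 7 1 3 2]
After op 4 (reverse): [2 3 1 7 0 5 4 9 6 11 10 8]
Card 0 is at position 4.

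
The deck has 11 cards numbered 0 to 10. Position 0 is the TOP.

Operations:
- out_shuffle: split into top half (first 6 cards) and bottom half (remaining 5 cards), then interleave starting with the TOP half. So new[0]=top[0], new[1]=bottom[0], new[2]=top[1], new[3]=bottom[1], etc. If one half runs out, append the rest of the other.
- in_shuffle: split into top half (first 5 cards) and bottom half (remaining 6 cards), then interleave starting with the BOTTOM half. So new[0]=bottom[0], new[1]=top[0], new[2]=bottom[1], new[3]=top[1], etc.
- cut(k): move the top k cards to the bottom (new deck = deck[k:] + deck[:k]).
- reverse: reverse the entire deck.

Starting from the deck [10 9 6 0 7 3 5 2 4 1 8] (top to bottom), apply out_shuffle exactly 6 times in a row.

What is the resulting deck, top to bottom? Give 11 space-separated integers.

After op 1 (out_shuffle): [10 5 9 2 6 4 0 1 7 8 3]
After op 2 (out_shuffle): [10 0 5 1 9 7 2 8 6 3 4]
After op 3 (out_shuffle): [10 2 0 8 5 6 1 3 9 4 7]
After op 4 (out_shuffle): [10 1 2 3 0 9 8 4 5 7 6]
After op 5 (out_shuffle): [10 8 1 4 2 5 3 7 0 6 9]
After op 6 (out_shuffle): [10 3 8 7 1 0 4 6 2 9 5]

Answer: 10 3 8 7 1 0 4 6 2 9 5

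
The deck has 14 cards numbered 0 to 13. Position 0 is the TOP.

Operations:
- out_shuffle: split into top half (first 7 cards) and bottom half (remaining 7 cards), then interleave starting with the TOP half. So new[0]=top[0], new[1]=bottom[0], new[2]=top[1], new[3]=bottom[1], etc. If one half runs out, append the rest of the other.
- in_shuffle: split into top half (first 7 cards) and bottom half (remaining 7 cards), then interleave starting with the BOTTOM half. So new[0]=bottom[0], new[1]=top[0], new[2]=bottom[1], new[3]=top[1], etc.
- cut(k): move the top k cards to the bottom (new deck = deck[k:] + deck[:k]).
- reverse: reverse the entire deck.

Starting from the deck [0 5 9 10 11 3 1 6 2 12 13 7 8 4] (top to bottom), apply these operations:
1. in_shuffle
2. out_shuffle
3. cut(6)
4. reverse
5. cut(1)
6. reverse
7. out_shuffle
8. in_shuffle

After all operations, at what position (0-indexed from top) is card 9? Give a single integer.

After op 1 (in_shuffle): [6 0 2 5 12 9 13 10 7 11 8 3 4 1]
After op 2 (out_shuffle): [6 10 0 7 2 11 5 8 12 3 9 4 13 1]
After op 3 (cut(6)): [5 8 12 3 9 4 13 1 6 10 0 7 2 11]
After op 4 (reverse): [11 2 7 0 10 6 1 13 4 9 3 12 8 5]
After op 5 (cut(1)): [2 7 0 10 6 1 13 4 9 3 12 8 5 11]
After op 6 (reverse): [11 5 8 12 3 9 4 13 1 6 10 0 7 2]
After op 7 (out_shuffle): [11 13 5 1 8 6 12 10 3 0 9 7 4 2]
After op 8 (in_shuffle): [10 11 3 13 0 5 9 1 7 8 4 6 2 12]
Card 9 is at position 6.

Answer: 6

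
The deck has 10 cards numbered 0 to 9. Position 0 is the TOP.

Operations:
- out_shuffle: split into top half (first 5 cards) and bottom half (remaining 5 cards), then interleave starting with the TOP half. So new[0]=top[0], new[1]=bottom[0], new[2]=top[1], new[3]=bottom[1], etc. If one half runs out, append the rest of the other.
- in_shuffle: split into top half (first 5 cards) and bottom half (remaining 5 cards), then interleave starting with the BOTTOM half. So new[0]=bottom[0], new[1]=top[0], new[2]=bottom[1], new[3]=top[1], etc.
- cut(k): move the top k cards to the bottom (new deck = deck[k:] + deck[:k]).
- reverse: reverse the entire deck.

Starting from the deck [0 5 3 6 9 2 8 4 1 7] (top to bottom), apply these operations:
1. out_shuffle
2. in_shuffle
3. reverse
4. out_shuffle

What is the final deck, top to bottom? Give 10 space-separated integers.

After op 1 (out_shuffle): [0 2 5 8 3 4 6 1 9 7]
After op 2 (in_shuffle): [4 0 6 2 1 5 9 8 7 3]
After op 3 (reverse): [3 7 8 9 5 1 2 6 0 4]
After op 4 (out_shuffle): [3 1 7 2 8 6 9 0 5 4]

Answer: 3 1 7 2 8 6 9 0 5 4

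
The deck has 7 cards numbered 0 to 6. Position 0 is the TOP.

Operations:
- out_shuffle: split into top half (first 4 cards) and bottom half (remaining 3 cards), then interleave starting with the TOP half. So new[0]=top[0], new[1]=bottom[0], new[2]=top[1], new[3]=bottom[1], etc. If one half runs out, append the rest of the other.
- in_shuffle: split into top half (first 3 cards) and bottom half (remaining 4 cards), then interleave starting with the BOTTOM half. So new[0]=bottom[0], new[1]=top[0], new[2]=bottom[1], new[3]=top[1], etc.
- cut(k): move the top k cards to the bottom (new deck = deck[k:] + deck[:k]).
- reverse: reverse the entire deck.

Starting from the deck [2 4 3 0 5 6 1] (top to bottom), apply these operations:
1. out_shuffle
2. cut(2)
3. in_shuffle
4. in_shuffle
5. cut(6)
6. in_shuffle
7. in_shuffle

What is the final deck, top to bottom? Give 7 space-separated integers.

After op 1 (out_shuffle): [2 5 4 6 3 1 0]
After op 2 (cut(2)): [4 6 3 1 0 2 5]
After op 3 (in_shuffle): [1 4 0 6 2 3 5]
After op 4 (in_shuffle): [6 1 2 4 3 0 5]
After op 5 (cut(6)): [5 6 1 2 4 3 0]
After op 6 (in_shuffle): [2 5 4 6 3 1 0]
After op 7 (in_shuffle): [6 2 3 5 1 4 0]

Answer: 6 2 3 5 1 4 0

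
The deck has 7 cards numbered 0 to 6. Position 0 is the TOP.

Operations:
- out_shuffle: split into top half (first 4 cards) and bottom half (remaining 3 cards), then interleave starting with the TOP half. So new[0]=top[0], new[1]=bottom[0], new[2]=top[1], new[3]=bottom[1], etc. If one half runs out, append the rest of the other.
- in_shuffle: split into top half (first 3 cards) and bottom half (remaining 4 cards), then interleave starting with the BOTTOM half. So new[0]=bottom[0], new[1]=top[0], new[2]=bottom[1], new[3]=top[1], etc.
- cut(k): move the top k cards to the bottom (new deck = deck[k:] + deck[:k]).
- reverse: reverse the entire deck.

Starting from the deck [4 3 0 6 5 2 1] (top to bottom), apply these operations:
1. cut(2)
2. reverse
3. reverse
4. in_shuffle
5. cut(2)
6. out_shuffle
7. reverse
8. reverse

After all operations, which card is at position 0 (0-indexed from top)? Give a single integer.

Answer: 1

Derivation:
After op 1 (cut(2)): [0 6 5 2 1 4 3]
After op 2 (reverse): [3 4 1 2 5 6 0]
After op 3 (reverse): [0 6 5 2 1 4 3]
After op 4 (in_shuffle): [2 0 1 6 4 5 3]
After op 5 (cut(2)): [1 6 4 5 3 2 0]
After op 6 (out_shuffle): [1 3 6 2 4 0 5]
After op 7 (reverse): [5 0 4 2 6 3 1]
After op 8 (reverse): [1 3 6 2 4 0 5]
Position 0: card 1.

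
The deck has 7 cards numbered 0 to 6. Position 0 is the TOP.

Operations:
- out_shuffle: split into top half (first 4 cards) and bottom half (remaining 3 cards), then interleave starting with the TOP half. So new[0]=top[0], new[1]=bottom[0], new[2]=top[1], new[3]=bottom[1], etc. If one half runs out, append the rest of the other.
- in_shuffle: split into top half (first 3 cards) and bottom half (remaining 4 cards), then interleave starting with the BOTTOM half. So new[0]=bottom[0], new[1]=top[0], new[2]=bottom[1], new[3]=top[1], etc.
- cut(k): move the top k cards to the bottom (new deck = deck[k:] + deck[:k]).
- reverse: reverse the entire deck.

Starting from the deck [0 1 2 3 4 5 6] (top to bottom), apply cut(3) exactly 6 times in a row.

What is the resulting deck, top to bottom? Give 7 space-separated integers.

Answer: 4 5 6 0 1 2 3

Derivation:
After op 1 (cut(3)): [3 4 5 6 0 1 2]
After op 2 (cut(3)): [6 0 1 2 3 4 5]
After op 3 (cut(3)): [2 3 4 5 6 0 1]
After op 4 (cut(3)): [5 6 0 1 2 3 4]
After op 5 (cut(3)): [1 2 3 4 5 6 0]
After op 6 (cut(3)): [4 5 6 0 1 2 3]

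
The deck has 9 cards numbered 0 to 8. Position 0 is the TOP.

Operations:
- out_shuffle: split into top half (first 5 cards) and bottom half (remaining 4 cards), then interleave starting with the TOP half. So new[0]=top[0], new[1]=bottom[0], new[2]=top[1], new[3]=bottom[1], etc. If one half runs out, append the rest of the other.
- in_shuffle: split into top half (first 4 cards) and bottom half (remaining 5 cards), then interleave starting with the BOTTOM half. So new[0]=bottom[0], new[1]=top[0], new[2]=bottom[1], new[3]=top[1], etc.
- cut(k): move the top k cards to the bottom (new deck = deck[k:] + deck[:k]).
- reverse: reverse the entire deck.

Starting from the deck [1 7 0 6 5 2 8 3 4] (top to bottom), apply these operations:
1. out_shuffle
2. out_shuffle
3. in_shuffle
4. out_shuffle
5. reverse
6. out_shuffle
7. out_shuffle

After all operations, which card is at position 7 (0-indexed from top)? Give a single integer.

Answer: 4

Derivation:
After op 1 (out_shuffle): [1 2 7 8 0 3 6 4 5]
After op 2 (out_shuffle): [1 3 2 6 7 4 8 5 0]
After op 3 (in_shuffle): [7 1 4 3 8 2 5 6 0]
After op 4 (out_shuffle): [7 2 1 5 4 6 3 0 8]
After op 5 (reverse): [8 0 3 6 4 5 1 2 7]
After op 6 (out_shuffle): [8 5 0 1 3 2 6 7 4]
After op 7 (out_shuffle): [8 2 5 6 0 7 1 4 3]
Position 7: card 4.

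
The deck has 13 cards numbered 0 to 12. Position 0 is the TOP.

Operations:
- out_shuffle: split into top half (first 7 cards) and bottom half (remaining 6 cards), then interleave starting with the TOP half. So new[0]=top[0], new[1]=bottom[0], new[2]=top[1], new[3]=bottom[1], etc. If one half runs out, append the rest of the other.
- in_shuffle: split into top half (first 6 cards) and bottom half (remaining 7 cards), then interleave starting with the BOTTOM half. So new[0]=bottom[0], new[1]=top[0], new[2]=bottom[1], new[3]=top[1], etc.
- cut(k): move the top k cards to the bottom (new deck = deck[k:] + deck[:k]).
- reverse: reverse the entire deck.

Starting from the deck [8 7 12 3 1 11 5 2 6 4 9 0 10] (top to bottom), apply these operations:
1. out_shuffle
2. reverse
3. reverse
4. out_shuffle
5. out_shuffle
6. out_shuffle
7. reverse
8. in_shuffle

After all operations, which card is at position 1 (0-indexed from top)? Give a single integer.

Answer: 1

Derivation:
After op 1 (out_shuffle): [8 2 7 6 12 4 3 9 1 0 11 10 5]
After op 2 (reverse): [5 10 11 0 1 9 3 4 12 6 7 2 8]
After op 3 (reverse): [8 2 7 6 12 4 3 9 1 0 11 10 5]
After op 4 (out_shuffle): [8 9 2 1 7 0 6 11 12 10 4 5 3]
After op 5 (out_shuffle): [8 11 9 12 2 10 1 4 7 5 0 3 6]
After op 6 (out_shuffle): [8 4 11 7 9 5 12 0 2 3 10 6 1]
After op 7 (reverse): [1 6 10 3 2 0 12 5 9 7 11 4 8]
After op 8 (in_shuffle): [12 1 5 6 9 10 7 3 11 2 4 0 8]
Position 1: card 1.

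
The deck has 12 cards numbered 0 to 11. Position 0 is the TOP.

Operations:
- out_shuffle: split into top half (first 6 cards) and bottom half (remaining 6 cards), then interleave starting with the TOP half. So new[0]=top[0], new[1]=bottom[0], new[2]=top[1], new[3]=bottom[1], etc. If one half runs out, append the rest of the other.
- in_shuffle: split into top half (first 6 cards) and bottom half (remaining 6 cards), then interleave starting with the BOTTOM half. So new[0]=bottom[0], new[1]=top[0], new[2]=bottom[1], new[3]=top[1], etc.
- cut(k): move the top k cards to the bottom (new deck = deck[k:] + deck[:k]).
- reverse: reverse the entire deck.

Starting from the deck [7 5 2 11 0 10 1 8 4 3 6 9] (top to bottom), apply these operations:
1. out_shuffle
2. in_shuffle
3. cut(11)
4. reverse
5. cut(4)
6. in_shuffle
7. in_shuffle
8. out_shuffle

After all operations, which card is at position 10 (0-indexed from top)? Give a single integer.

Answer: 4

Derivation:
After op 1 (out_shuffle): [7 1 5 8 2 4 11 3 0 6 10 9]
After op 2 (in_shuffle): [11 7 3 1 0 5 6 8 10 2 9 4]
After op 3 (cut(11)): [4 11 7 3 1 0 5 6 8 10 2 9]
After op 4 (reverse): [9 2 10 8 6 5 0 1 3 7 11 4]
After op 5 (cut(4)): [6 5 0 1 3 7 11 4 9 2 10 8]
After op 6 (in_shuffle): [11 6 4 5 9 0 2 1 10 3 8 7]
After op 7 (in_shuffle): [2 11 1 6 10 4 3 5 8 9 7 0]
After op 8 (out_shuffle): [2 3 11 5 1 8 6 9 10 7 4 0]
Position 10: card 4.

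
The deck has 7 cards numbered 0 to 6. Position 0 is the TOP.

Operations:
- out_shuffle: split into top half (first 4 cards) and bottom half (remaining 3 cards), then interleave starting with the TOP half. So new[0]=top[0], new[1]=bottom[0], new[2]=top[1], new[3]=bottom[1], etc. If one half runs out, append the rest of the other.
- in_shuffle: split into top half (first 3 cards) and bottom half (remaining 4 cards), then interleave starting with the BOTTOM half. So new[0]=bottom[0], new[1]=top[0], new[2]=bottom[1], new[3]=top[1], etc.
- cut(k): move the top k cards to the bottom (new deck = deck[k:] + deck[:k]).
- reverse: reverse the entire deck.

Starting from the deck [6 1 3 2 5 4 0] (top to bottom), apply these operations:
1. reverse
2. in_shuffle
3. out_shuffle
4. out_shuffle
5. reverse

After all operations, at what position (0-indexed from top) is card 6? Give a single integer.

After op 1 (reverse): [0 4 5 2 3 1 6]
After op 2 (in_shuffle): [2 0 3 4 1 5 6]
After op 3 (out_shuffle): [2 1 0 5 3 6 4]
After op 4 (out_shuffle): [2 3 1 6 0 4 5]
After op 5 (reverse): [5 4 0 6 1 3 2]
Card 6 is at position 3.

Answer: 3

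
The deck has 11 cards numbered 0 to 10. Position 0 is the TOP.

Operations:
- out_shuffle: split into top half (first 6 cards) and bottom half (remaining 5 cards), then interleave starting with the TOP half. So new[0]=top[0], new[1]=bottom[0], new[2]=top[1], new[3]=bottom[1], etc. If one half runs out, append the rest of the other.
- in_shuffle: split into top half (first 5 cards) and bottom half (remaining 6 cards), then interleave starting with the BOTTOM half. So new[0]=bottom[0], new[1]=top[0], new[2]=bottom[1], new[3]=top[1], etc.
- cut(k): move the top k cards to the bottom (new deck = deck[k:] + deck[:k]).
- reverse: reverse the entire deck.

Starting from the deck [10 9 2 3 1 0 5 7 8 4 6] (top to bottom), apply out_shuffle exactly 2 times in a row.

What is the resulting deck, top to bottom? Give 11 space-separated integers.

After op 1 (out_shuffle): [10 5 9 7 2 8 3 4 1 6 0]
After op 2 (out_shuffle): [10 3 5 4 9 1 7 6 2 0 8]

Answer: 10 3 5 4 9 1 7 6 2 0 8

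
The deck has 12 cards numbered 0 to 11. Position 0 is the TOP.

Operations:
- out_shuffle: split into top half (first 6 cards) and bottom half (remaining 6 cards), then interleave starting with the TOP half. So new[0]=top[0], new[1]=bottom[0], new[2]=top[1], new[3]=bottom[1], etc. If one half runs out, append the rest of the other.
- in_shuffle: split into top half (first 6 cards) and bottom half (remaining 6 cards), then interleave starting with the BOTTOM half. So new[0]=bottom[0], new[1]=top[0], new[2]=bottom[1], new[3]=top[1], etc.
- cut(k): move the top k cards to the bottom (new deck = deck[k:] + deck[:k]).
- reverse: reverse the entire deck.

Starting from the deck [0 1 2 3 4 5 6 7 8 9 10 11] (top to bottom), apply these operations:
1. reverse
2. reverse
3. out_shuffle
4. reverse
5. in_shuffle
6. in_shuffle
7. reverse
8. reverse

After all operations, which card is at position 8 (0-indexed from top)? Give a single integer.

After op 1 (reverse): [11 10 9 8 7 6 5 4 3 2 1 0]
After op 2 (reverse): [0 1 2 3 4 5 6 7 8 9 10 11]
After op 3 (out_shuffle): [0 6 1 7 2 8 3 9 4 10 5 11]
After op 4 (reverse): [11 5 10 4 9 3 8 2 7 1 6 0]
After op 5 (in_shuffle): [8 11 2 5 7 10 1 4 6 9 0 3]
After op 6 (in_shuffle): [1 8 4 11 6 2 9 5 0 7 3 10]
After op 7 (reverse): [10 3 7 0 5 9 2 6 11 4 8 1]
After op 8 (reverse): [1 8 4 11 6 2 9 5 0 7 3 10]
Position 8: card 0.

Answer: 0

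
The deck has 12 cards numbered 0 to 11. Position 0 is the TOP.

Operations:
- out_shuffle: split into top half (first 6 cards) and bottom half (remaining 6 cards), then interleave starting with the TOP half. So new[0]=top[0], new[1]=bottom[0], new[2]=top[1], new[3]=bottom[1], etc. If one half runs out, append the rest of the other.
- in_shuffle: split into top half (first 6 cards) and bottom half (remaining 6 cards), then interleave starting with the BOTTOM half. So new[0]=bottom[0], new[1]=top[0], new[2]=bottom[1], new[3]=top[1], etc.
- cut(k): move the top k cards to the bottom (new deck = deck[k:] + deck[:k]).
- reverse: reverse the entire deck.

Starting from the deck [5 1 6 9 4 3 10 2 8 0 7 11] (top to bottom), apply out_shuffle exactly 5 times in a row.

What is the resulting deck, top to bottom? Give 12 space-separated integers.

After op 1 (out_shuffle): [5 10 1 2 6 8 9 0 4 7 3 11]
After op 2 (out_shuffle): [5 9 10 0 1 4 2 7 6 3 8 11]
After op 3 (out_shuffle): [5 2 9 7 10 6 0 3 1 8 4 11]
After op 4 (out_shuffle): [5 0 2 3 9 1 7 8 10 4 6 11]
After op 5 (out_shuffle): [5 7 0 8 2 10 3 4 9 6 1 11]

Answer: 5 7 0 8 2 10 3 4 9 6 1 11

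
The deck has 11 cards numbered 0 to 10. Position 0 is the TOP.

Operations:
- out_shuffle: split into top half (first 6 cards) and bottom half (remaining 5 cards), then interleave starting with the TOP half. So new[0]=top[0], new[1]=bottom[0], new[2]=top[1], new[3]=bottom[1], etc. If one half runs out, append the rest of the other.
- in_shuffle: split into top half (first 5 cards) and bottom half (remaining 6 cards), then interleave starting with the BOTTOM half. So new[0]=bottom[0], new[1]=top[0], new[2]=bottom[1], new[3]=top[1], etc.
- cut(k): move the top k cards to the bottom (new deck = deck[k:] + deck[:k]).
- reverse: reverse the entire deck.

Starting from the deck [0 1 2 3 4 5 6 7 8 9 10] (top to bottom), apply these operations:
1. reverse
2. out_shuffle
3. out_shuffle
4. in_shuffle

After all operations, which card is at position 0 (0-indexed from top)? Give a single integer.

After op 1 (reverse): [10 9 8 7 6 5 4 3 2 1 0]
After op 2 (out_shuffle): [10 4 9 3 8 2 7 1 6 0 5]
After op 3 (out_shuffle): [10 7 4 1 9 6 3 0 8 5 2]
After op 4 (in_shuffle): [6 10 3 7 0 4 8 1 5 9 2]
Position 0: card 6.

Answer: 6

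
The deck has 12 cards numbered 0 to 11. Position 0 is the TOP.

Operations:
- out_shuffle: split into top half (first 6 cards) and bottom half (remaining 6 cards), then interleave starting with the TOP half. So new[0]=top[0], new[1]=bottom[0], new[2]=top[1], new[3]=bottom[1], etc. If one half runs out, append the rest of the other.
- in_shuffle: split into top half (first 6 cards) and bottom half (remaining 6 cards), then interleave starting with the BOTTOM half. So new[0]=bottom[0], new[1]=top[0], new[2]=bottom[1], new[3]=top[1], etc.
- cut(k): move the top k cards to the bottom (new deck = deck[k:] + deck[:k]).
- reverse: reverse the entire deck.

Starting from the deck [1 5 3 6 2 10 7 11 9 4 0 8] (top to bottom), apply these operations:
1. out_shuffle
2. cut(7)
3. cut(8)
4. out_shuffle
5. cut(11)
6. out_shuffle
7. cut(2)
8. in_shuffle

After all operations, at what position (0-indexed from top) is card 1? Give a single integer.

After op 1 (out_shuffle): [1 7 5 11 3 9 6 4 2 0 10 8]
After op 2 (cut(7)): [4 2 0 10 8 1 7 5 11 3 9 6]
After op 3 (cut(8)): [11 3 9 6 4 2 0 10 8 1 7 5]
After op 4 (out_shuffle): [11 0 3 10 9 8 6 1 4 7 2 5]
After op 5 (cut(11)): [5 11 0 3 10 9 8 6 1 4 7 2]
After op 6 (out_shuffle): [5 8 11 6 0 1 3 4 10 7 9 2]
After op 7 (cut(2)): [11 6 0 1 3 4 10 7 9 2 5 8]
After op 8 (in_shuffle): [10 11 7 6 9 0 2 1 5 3 8 4]
Card 1 is at position 7.

Answer: 7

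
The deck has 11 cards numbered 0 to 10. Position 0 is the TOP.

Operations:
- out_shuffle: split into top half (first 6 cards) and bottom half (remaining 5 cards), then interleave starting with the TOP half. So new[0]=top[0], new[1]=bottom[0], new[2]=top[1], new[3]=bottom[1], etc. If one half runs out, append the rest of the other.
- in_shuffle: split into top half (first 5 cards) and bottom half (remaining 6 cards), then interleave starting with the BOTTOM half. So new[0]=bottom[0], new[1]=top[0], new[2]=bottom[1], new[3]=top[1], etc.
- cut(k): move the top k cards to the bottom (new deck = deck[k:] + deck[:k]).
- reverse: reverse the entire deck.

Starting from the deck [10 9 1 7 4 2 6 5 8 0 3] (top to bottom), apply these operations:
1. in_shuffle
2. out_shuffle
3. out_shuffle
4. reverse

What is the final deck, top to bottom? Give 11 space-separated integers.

Answer: 0 1 6 3 7 5 10 4 8 9 2

Derivation:
After op 1 (in_shuffle): [2 10 6 9 5 1 8 7 0 4 3]
After op 2 (out_shuffle): [2 8 10 7 6 0 9 4 5 3 1]
After op 3 (out_shuffle): [2 9 8 4 10 5 7 3 6 1 0]
After op 4 (reverse): [0 1 6 3 7 5 10 4 8 9 2]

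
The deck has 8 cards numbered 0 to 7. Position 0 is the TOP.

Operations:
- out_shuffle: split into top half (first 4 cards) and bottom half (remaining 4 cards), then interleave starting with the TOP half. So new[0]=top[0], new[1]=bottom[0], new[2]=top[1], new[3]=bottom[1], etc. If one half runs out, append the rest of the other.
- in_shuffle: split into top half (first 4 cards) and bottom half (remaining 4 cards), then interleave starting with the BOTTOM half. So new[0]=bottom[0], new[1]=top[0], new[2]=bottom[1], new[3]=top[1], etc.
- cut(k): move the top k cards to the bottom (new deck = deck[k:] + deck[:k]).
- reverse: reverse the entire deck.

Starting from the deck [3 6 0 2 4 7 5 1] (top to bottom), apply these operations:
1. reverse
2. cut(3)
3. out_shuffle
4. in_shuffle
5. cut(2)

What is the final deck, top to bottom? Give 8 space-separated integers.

Answer: 5 3 6 2 7 1 0 4

Derivation:
After op 1 (reverse): [1 5 7 4 2 0 6 3]
After op 2 (cut(3)): [4 2 0 6 3 1 5 7]
After op 3 (out_shuffle): [4 3 2 1 0 5 6 7]
After op 4 (in_shuffle): [0 4 5 3 6 2 7 1]
After op 5 (cut(2)): [5 3 6 2 7 1 0 4]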